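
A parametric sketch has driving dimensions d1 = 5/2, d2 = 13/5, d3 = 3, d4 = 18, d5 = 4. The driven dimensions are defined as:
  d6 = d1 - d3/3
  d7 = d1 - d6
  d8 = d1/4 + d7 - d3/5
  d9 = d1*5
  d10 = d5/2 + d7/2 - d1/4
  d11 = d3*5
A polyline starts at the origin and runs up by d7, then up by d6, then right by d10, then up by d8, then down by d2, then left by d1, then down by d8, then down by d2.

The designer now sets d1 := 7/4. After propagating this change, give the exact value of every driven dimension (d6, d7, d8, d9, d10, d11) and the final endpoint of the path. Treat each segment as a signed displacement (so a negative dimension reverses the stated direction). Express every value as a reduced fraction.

Apply edit: d1 := 7/4
  d6 = d1 - d3/3 = 3/4
  d7 = d1 - d6 = 1
  d8 = d1/4 + d7 - d3/5 = 67/80
  d9 = d1*5 = 35/4
  d10 = d5/2 + d7/2 - d1/4 = 33/16
  d11 = d3*5 = 15
Walk from origin (0, 0):
  seg 1: up by d7 = 1 → (0, 1)
  seg 2: up by d6 = 3/4 → (0, 7/4)
  seg 3: right by d10 = 33/16 → (33/16, 7/4)
  seg 4: up by d8 = 67/80 → (33/16, 207/80)
  seg 5: down by d2 = 13/5 → (33/16, -1/80)
  seg 6: left by d1 = 7/4 → (5/16, -1/80)
  seg 7: down by d8 = 67/80 → (5/16, -17/20)
  seg 8: down by d2 = 13/5 → (5/16, -69/20)

d6 = 3/4
d7 = 1
d8 = 67/80
d9 = 35/4
d10 = 33/16
d11 = 15
endpoint = (5/16, -69/20)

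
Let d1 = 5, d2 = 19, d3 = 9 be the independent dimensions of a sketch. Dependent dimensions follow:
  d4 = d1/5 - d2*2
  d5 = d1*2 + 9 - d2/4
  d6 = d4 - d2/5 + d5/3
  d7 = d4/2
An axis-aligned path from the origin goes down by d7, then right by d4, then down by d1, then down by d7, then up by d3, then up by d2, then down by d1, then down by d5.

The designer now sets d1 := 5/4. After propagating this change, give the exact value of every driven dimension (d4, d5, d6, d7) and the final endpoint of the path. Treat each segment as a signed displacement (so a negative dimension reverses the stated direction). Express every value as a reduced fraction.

d4 = -151/4
d5 = 27/4
d6 = -393/10
d7 = -151/8
endpoint = (-151/4, 113/2)

Apply edit: d1 := 5/4
  d4 = d1/5 - d2*2 = -151/4
  d5 = d1*2 + 9 - d2/4 = 27/4
  d6 = d4 - d2/5 + d5/3 = -393/10
  d7 = d4/2 = -151/8
Walk from origin (0, 0):
  seg 1: down by d7 = -151/8 → (0, 151/8)
  seg 2: right by d4 = -151/4 → (-151/4, 151/8)
  seg 3: down by d1 = 5/4 → (-151/4, 141/8)
  seg 4: down by d7 = -151/8 → (-151/4, 73/2)
  seg 5: up by d3 = 9 → (-151/4, 91/2)
  seg 6: up by d2 = 19 → (-151/4, 129/2)
  seg 7: down by d1 = 5/4 → (-151/4, 253/4)
  seg 8: down by d5 = 27/4 → (-151/4, 113/2)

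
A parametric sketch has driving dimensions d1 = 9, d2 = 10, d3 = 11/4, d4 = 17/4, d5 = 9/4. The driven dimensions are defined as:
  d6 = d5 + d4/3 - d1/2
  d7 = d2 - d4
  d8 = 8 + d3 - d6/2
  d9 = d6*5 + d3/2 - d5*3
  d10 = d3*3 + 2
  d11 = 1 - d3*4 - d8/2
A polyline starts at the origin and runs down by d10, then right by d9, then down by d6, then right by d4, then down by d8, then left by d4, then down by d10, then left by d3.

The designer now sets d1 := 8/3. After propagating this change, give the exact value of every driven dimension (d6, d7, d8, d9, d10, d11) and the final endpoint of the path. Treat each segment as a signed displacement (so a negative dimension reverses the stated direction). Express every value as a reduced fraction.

d6 = 7/3
d7 = 23/4
d8 = 115/12
d9 = 151/24
d10 = 41/4
d11 = -355/24
endpoint = (85/24, -389/12)

Apply edit: d1 := 8/3
  d6 = d5 + d4/3 - d1/2 = 7/3
  d7 = d2 - d4 = 23/4
  d8 = 8 + d3 - d6/2 = 115/12
  d9 = d6*5 + d3/2 - d5*3 = 151/24
  d10 = d3*3 + 2 = 41/4
  d11 = 1 - d3*4 - d8/2 = -355/24
Walk from origin (0, 0):
  seg 1: down by d10 = 41/4 → (0, -41/4)
  seg 2: right by d9 = 151/24 → (151/24, -41/4)
  seg 3: down by d6 = 7/3 → (151/24, -151/12)
  seg 4: right by d4 = 17/4 → (253/24, -151/12)
  seg 5: down by d8 = 115/12 → (253/24, -133/6)
  seg 6: left by d4 = 17/4 → (151/24, -133/6)
  seg 7: down by d10 = 41/4 → (151/24, -389/12)
  seg 8: left by d3 = 11/4 → (85/24, -389/12)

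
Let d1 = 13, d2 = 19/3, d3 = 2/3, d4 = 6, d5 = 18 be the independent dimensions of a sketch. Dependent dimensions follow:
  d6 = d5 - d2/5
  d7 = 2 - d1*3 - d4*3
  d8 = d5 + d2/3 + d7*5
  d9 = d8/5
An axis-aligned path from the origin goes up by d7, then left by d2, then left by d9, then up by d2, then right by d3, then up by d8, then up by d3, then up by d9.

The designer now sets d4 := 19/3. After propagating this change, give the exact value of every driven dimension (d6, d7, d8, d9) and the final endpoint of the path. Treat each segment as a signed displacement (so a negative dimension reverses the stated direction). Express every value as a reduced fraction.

d6 = 251/15
d7 = -56
d8 = -2339/9
d9 = -2339/45
endpoint = (2084/45, -5413/15)

Apply edit: d4 := 19/3
  d6 = d5 - d2/5 = 251/15
  d7 = 2 - d1*3 - d4*3 = -56
  d8 = d5 + d2/3 + d7*5 = -2339/9
  d9 = d8/5 = -2339/45
Walk from origin (0, 0):
  seg 1: up by d7 = -56 → (0, -56)
  seg 2: left by d2 = 19/3 → (-19/3, -56)
  seg 3: left by d9 = -2339/45 → (2054/45, -56)
  seg 4: up by d2 = 19/3 → (2054/45, -149/3)
  seg 5: right by d3 = 2/3 → (2084/45, -149/3)
  seg 6: up by d8 = -2339/9 → (2084/45, -2786/9)
  seg 7: up by d3 = 2/3 → (2084/45, -2780/9)
  seg 8: up by d9 = -2339/45 → (2084/45, -5413/15)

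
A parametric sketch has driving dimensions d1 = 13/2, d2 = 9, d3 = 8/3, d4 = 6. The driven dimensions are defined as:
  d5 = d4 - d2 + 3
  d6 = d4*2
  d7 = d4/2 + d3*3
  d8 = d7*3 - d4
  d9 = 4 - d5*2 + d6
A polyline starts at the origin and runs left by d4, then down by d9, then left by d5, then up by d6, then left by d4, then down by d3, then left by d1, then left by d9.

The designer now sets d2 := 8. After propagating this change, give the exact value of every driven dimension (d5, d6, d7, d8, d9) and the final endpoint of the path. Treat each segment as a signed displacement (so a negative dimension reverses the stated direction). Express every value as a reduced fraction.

Apply edit: d2 := 8
  d5 = d4 - d2 + 3 = 1
  d6 = d4*2 = 12
  d7 = d4/2 + d3*3 = 11
  d8 = d7*3 - d4 = 27
  d9 = 4 - d5*2 + d6 = 14
Walk from origin (0, 0):
  seg 1: left by d4 = 6 → (-6, 0)
  seg 2: down by d9 = 14 → (-6, -14)
  seg 3: left by d5 = 1 → (-7, -14)
  seg 4: up by d6 = 12 → (-7, -2)
  seg 5: left by d4 = 6 → (-13, -2)
  seg 6: down by d3 = 8/3 → (-13, -14/3)
  seg 7: left by d1 = 13/2 → (-39/2, -14/3)
  seg 8: left by d9 = 14 → (-67/2, -14/3)

d5 = 1
d6 = 12
d7 = 11
d8 = 27
d9 = 14
endpoint = (-67/2, -14/3)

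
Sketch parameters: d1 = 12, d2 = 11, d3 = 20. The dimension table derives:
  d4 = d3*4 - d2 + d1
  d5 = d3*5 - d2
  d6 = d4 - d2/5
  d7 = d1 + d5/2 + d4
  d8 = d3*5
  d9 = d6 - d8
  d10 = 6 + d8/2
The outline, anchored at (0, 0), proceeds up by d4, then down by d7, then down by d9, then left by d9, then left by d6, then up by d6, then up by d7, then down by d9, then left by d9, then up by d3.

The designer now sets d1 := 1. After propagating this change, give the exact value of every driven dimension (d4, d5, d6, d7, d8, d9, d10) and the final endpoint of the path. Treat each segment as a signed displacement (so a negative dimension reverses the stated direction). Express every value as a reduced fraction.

Apply edit: d1 := 1
  d4 = d3*4 - d2 + d1 = 70
  d5 = d3*5 - d2 = 89
  d6 = d4 - d2/5 = 339/5
  d7 = d1 + d5/2 + d4 = 231/2
  d8 = d3*5 = 100
  d9 = d6 - d8 = -161/5
  d10 = 6 + d8/2 = 56
Walk from origin (0, 0):
  seg 1: up by d4 = 70 → (0, 70)
  seg 2: down by d7 = 231/2 → (0, -91/2)
  seg 3: down by d9 = -161/5 → (0, -133/10)
  seg 4: left by d9 = -161/5 → (161/5, -133/10)
  seg 5: left by d6 = 339/5 → (-178/5, -133/10)
  seg 6: up by d6 = 339/5 → (-178/5, 109/2)
  seg 7: up by d7 = 231/2 → (-178/5, 170)
  seg 8: down by d9 = -161/5 → (-178/5, 1011/5)
  seg 9: left by d9 = -161/5 → (-17/5, 1011/5)
  seg 10: up by d3 = 20 → (-17/5, 1111/5)

d4 = 70
d5 = 89
d6 = 339/5
d7 = 231/2
d8 = 100
d9 = -161/5
d10 = 56
endpoint = (-17/5, 1111/5)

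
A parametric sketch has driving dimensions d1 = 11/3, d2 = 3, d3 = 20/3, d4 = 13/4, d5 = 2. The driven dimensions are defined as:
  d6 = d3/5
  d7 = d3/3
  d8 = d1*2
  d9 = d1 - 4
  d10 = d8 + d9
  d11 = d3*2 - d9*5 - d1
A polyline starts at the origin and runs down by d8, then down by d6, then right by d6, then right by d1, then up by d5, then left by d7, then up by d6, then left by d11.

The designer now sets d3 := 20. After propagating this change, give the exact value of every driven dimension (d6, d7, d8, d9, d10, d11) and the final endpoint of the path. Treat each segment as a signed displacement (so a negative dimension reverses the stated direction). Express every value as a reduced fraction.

Apply edit: d3 := 20
  d6 = d3/5 = 4
  d7 = d3/3 = 20/3
  d8 = d1*2 = 22/3
  d9 = d1 - 4 = -1/3
  d10 = d8 + d9 = 7
  d11 = d3*2 - d9*5 - d1 = 38
Walk from origin (0, 0):
  seg 1: down by d8 = 22/3 → (0, -22/3)
  seg 2: down by d6 = 4 → (0, -34/3)
  seg 3: right by d6 = 4 → (4, -34/3)
  seg 4: right by d1 = 11/3 → (23/3, -34/3)
  seg 5: up by d5 = 2 → (23/3, -28/3)
  seg 6: left by d7 = 20/3 → (1, -28/3)
  seg 7: up by d6 = 4 → (1, -16/3)
  seg 8: left by d11 = 38 → (-37, -16/3)

d6 = 4
d7 = 20/3
d8 = 22/3
d9 = -1/3
d10 = 7
d11 = 38
endpoint = (-37, -16/3)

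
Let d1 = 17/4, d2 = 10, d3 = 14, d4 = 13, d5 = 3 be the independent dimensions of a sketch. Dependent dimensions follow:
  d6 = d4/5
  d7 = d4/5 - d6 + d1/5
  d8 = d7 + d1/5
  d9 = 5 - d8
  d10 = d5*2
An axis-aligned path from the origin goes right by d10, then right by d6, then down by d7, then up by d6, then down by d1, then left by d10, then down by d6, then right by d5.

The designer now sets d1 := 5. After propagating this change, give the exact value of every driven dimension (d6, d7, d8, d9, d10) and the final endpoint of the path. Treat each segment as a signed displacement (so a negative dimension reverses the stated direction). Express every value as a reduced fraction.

Apply edit: d1 := 5
  d6 = d4/5 = 13/5
  d7 = d4/5 - d6 + d1/5 = 1
  d8 = d7 + d1/5 = 2
  d9 = 5 - d8 = 3
  d10 = d5*2 = 6
Walk from origin (0, 0):
  seg 1: right by d10 = 6 → (6, 0)
  seg 2: right by d6 = 13/5 → (43/5, 0)
  seg 3: down by d7 = 1 → (43/5, -1)
  seg 4: up by d6 = 13/5 → (43/5, 8/5)
  seg 5: down by d1 = 5 → (43/5, -17/5)
  seg 6: left by d10 = 6 → (13/5, -17/5)
  seg 7: down by d6 = 13/5 → (13/5, -6)
  seg 8: right by d5 = 3 → (28/5, -6)

d6 = 13/5
d7 = 1
d8 = 2
d9 = 3
d10 = 6
endpoint = (28/5, -6)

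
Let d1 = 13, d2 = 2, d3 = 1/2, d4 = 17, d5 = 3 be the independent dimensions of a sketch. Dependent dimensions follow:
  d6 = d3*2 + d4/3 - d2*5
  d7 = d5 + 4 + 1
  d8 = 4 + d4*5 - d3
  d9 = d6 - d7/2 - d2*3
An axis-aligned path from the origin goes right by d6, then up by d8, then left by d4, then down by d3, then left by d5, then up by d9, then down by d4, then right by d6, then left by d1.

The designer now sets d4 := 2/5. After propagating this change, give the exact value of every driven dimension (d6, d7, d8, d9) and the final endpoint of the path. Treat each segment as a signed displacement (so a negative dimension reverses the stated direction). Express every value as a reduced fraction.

d6 = -133/15
d7 = 8
d8 = 11/2
d9 = -283/15
endpoint = (-512/15, -214/15)

Apply edit: d4 := 2/5
  d6 = d3*2 + d4/3 - d2*5 = -133/15
  d7 = d5 + 4 + 1 = 8
  d8 = 4 + d4*5 - d3 = 11/2
  d9 = d6 - d7/2 - d2*3 = -283/15
Walk from origin (0, 0):
  seg 1: right by d6 = -133/15 → (-133/15, 0)
  seg 2: up by d8 = 11/2 → (-133/15, 11/2)
  seg 3: left by d4 = 2/5 → (-139/15, 11/2)
  seg 4: down by d3 = 1/2 → (-139/15, 5)
  seg 5: left by d5 = 3 → (-184/15, 5)
  seg 6: up by d9 = -283/15 → (-184/15, -208/15)
  seg 7: down by d4 = 2/5 → (-184/15, -214/15)
  seg 8: right by d6 = -133/15 → (-317/15, -214/15)
  seg 9: left by d1 = 13 → (-512/15, -214/15)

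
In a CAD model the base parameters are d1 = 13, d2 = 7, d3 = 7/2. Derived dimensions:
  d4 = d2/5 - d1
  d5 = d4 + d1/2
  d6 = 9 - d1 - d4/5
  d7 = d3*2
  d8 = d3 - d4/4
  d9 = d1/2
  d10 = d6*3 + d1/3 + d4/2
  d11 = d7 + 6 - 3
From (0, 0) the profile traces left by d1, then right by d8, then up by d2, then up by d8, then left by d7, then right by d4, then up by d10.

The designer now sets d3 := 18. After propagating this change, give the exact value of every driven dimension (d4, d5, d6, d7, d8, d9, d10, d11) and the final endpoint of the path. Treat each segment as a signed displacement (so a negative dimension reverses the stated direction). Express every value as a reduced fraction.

d4 = -58/5
d5 = -51/10
d6 = -42/25
d7 = 36
d8 = 209/10
d9 = 13/2
d10 = -488/75
d11 = 39
endpoint = (-397/10, 3209/150)

Apply edit: d3 := 18
  d4 = d2/5 - d1 = -58/5
  d5 = d4 + d1/2 = -51/10
  d6 = 9 - d1 - d4/5 = -42/25
  d7 = d3*2 = 36
  d8 = d3 - d4/4 = 209/10
  d9 = d1/2 = 13/2
  d10 = d6*3 + d1/3 + d4/2 = -488/75
  d11 = d7 + 6 - 3 = 39
Walk from origin (0, 0):
  seg 1: left by d1 = 13 → (-13, 0)
  seg 2: right by d8 = 209/10 → (79/10, 0)
  seg 3: up by d2 = 7 → (79/10, 7)
  seg 4: up by d8 = 209/10 → (79/10, 279/10)
  seg 5: left by d7 = 36 → (-281/10, 279/10)
  seg 6: right by d4 = -58/5 → (-397/10, 279/10)
  seg 7: up by d10 = -488/75 → (-397/10, 3209/150)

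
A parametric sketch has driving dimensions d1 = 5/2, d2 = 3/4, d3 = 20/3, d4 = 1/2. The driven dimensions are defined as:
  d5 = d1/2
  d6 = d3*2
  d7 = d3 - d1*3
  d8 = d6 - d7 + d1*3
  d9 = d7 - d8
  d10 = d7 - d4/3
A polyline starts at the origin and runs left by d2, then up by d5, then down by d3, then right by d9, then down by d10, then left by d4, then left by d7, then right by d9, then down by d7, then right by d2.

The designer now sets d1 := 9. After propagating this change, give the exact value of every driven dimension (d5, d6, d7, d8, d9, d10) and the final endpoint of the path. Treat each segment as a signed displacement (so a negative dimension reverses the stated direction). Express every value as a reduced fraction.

d5 = 9/2
d6 = 40/3
d7 = -61/3
d8 = 182/3
d9 = -81
d10 = -41/2
endpoint = (-853/6, 116/3)

Apply edit: d1 := 9
  d5 = d1/2 = 9/2
  d6 = d3*2 = 40/3
  d7 = d3 - d1*3 = -61/3
  d8 = d6 - d7 + d1*3 = 182/3
  d9 = d7 - d8 = -81
  d10 = d7 - d4/3 = -41/2
Walk from origin (0, 0):
  seg 1: left by d2 = 3/4 → (-3/4, 0)
  seg 2: up by d5 = 9/2 → (-3/4, 9/2)
  seg 3: down by d3 = 20/3 → (-3/4, -13/6)
  seg 4: right by d9 = -81 → (-327/4, -13/6)
  seg 5: down by d10 = -41/2 → (-327/4, 55/3)
  seg 6: left by d4 = 1/2 → (-329/4, 55/3)
  seg 7: left by d7 = -61/3 → (-743/12, 55/3)
  seg 8: right by d9 = -81 → (-1715/12, 55/3)
  seg 9: down by d7 = -61/3 → (-1715/12, 116/3)
  seg 10: right by d2 = 3/4 → (-853/6, 116/3)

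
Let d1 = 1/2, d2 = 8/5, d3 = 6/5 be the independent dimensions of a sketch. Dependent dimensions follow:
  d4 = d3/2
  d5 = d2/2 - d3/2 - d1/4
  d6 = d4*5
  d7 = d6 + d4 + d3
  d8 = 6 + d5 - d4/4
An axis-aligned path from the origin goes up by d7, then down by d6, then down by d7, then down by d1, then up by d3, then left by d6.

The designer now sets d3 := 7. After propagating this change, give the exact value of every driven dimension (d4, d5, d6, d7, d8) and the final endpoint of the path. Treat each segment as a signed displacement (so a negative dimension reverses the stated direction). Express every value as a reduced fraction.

d4 = 7/2
d5 = -113/40
d6 = 35/2
d7 = 28
d8 = 23/10
endpoint = (-35/2, -11)

Apply edit: d3 := 7
  d4 = d3/2 = 7/2
  d5 = d2/2 - d3/2 - d1/4 = -113/40
  d6 = d4*5 = 35/2
  d7 = d6 + d4 + d3 = 28
  d8 = 6 + d5 - d4/4 = 23/10
Walk from origin (0, 0):
  seg 1: up by d7 = 28 → (0, 28)
  seg 2: down by d6 = 35/2 → (0, 21/2)
  seg 3: down by d7 = 28 → (0, -35/2)
  seg 4: down by d1 = 1/2 → (0, -18)
  seg 5: up by d3 = 7 → (0, -11)
  seg 6: left by d6 = 35/2 → (-35/2, -11)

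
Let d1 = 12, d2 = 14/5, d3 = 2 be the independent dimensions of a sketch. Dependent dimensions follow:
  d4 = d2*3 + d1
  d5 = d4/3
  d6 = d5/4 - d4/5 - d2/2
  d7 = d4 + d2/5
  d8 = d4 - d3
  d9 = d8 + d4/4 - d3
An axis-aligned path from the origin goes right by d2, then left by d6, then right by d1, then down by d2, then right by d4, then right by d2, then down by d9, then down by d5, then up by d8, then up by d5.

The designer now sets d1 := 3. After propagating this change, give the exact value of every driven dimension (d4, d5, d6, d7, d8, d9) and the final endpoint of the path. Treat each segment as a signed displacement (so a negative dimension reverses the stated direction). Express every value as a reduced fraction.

Apply edit: d1 := 3
  d4 = d2*3 + d1 = 57/5
  d5 = d4/3 = 19/5
  d6 = d5/4 - d4/5 - d2/2 = -273/100
  d7 = d4 + d2/5 = 299/25
  d8 = d4 - d3 = 47/5
  d9 = d8 + d4/4 - d3 = 41/4
Walk from origin (0, 0):
  seg 1: right by d2 = 14/5 → (14/5, 0)
  seg 2: left by d6 = -273/100 → (553/100, 0)
  seg 3: right by d1 = 3 → (853/100, 0)
  seg 4: down by d2 = 14/5 → (853/100, -14/5)
  seg 5: right by d4 = 57/5 → (1993/100, -14/5)
  seg 6: right by d2 = 14/5 → (2273/100, -14/5)
  seg 7: down by d9 = 41/4 → (2273/100, -261/20)
  seg 8: down by d5 = 19/5 → (2273/100, -337/20)
  seg 9: up by d8 = 47/5 → (2273/100, -149/20)
  seg 10: up by d5 = 19/5 → (2273/100, -73/20)

d4 = 57/5
d5 = 19/5
d6 = -273/100
d7 = 299/25
d8 = 47/5
d9 = 41/4
endpoint = (2273/100, -73/20)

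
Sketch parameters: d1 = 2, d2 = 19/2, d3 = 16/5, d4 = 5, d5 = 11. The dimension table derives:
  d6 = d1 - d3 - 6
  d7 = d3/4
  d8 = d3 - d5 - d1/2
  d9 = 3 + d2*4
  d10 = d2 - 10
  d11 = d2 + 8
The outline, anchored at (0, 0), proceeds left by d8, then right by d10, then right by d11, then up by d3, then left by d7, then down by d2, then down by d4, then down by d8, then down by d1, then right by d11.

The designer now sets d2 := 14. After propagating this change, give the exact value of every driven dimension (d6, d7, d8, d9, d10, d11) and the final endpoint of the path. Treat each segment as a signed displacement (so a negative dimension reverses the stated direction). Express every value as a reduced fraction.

Apply edit: d2 := 14
  d6 = d1 - d3 - 6 = -36/5
  d7 = d3/4 = 4/5
  d8 = d3 - d5 - d1/2 = -44/5
  d9 = 3 + d2*4 = 59
  d10 = d2 - 10 = 4
  d11 = d2 + 8 = 22
Walk from origin (0, 0):
  seg 1: left by d8 = -44/5 → (44/5, 0)
  seg 2: right by d10 = 4 → (64/5, 0)
  seg 3: right by d11 = 22 → (174/5, 0)
  seg 4: up by d3 = 16/5 → (174/5, 16/5)
  seg 5: left by d7 = 4/5 → (34, 16/5)
  seg 6: down by d2 = 14 → (34, -54/5)
  seg 7: down by d4 = 5 → (34, -79/5)
  seg 8: down by d8 = -44/5 → (34, -7)
  seg 9: down by d1 = 2 → (34, -9)
  seg 10: right by d11 = 22 → (56, -9)

d6 = -36/5
d7 = 4/5
d8 = -44/5
d9 = 59
d10 = 4
d11 = 22
endpoint = (56, -9)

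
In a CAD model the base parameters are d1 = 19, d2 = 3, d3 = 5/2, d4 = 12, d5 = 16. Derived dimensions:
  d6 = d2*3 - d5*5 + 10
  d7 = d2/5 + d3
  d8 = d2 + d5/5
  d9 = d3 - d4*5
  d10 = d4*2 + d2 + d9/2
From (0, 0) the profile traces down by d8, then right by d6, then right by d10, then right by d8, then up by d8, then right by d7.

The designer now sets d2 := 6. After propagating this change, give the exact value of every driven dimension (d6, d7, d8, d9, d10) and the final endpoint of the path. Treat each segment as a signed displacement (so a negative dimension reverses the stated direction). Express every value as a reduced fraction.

Apply edit: d2 := 6
  d6 = d2*3 - d5*5 + 10 = -52
  d7 = d2/5 + d3 = 37/10
  d8 = d2 + d5/5 = 46/5
  d9 = d3 - d4*5 = -115/2
  d10 = d4*2 + d2 + d9/2 = 5/4
Walk from origin (0, 0):
  seg 1: down by d8 = 46/5 → (0, -46/5)
  seg 2: right by d6 = -52 → (-52, -46/5)
  seg 3: right by d10 = 5/4 → (-203/4, -46/5)
  seg 4: right by d8 = 46/5 → (-831/20, -46/5)
  seg 5: up by d8 = 46/5 → (-831/20, 0)
  seg 6: right by d7 = 37/10 → (-757/20, 0)

d6 = -52
d7 = 37/10
d8 = 46/5
d9 = -115/2
d10 = 5/4
endpoint = (-757/20, 0)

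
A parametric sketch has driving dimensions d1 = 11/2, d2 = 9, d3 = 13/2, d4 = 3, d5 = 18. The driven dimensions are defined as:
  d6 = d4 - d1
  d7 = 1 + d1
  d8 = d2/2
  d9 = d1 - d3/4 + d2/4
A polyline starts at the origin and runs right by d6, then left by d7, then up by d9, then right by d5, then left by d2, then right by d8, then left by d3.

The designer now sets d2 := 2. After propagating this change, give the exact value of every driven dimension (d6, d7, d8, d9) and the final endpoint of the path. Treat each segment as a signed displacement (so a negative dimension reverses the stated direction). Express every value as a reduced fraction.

d6 = -5/2
d7 = 13/2
d8 = 1
d9 = 35/8
endpoint = (3/2, 35/8)

Apply edit: d2 := 2
  d6 = d4 - d1 = -5/2
  d7 = 1 + d1 = 13/2
  d8 = d2/2 = 1
  d9 = d1 - d3/4 + d2/4 = 35/8
Walk from origin (0, 0):
  seg 1: right by d6 = -5/2 → (-5/2, 0)
  seg 2: left by d7 = 13/2 → (-9, 0)
  seg 3: up by d9 = 35/8 → (-9, 35/8)
  seg 4: right by d5 = 18 → (9, 35/8)
  seg 5: left by d2 = 2 → (7, 35/8)
  seg 6: right by d8 = 1 → (8, 35/8)
  seg 7: left by d3 = 13/2 → (3/2, 35/8)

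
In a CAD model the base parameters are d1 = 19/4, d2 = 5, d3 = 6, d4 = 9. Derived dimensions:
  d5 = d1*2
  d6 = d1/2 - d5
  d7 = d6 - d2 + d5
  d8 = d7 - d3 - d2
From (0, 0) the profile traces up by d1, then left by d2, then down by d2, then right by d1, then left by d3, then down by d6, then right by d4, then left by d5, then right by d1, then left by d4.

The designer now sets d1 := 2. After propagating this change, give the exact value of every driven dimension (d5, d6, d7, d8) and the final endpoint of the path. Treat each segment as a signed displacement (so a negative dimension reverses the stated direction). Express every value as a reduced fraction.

d5 = 4
d6 = -3
d7 = -4
d8 = -15
endpoint = (-11, 0)

Apply edit: d1 := 2
  d5 = d1*2 = 4
  d6 = d1/2 - d5 = -3
  d7 = d6 - d2 + d5 = -4
  d8 = d7 - d3 - d2 = -15
Walk from origin (0, 0):
  seg 1: up by d1 = 2 → (0, 2)
  seg 2: left by d2 = 5 → (-5, 2)
  seg 3: down by d2 = 5 → (-5, -3)
  seg 4: right by d1 = 2 → (-3, -3)
  seg 5: left by d3 = 6 → (-9, -3)
  seg 6: down by d6 = -3 → (-9, 0)
  seg 7: right by d4 = 9 → (0, 0)
  seg 8: left by d5 = 4 → (-4, 0)
  seg 9: right by d1 = 2 → (-2, 0)
  seg 10: left by d4 = 9 → (-11, 0)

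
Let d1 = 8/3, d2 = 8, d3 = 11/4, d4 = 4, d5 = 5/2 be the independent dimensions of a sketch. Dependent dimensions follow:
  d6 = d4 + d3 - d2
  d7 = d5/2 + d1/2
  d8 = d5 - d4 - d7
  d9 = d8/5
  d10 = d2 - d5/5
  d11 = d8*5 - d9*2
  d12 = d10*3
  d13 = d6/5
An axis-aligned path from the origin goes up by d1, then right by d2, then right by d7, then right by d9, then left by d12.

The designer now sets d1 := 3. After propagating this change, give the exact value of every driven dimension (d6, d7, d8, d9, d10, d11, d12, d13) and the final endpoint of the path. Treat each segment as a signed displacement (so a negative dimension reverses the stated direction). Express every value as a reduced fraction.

d6 = -5/4
d7 = 11/4
d8 = -17/4
d9 = -17/20
d10 = 15/2
d11 = -391/20
d12 = 45/2
d13 = -1/4
endpoint = (-63/5, 3)

Apply edit: d1 := 3
  d6 = d4 + d3 - d2 = -5/4
  d7 = d5/2 + d1/2 = 11/4
  d8 = d5 - d4 - d7 = -17/4
  d9 = d8/5 = -17/20
  d10 = d2 - d5/5 = 15/2
  d11 = d8*5 - d9*2 = -391/20
  d12 = d10*3 = 45/2
  d13 = d6/5 = -1/4
Walk from origin (0, 0):
  seg 1: up by d1 = 3 → (0, 3)
  seg 2: right by d2 = 8 → (8, 3)
  seg 3: right by d7 = 11/4 → (43/4, 3)
  seg 4: right by d9 = -17/20 → (99/10, 3)
  seg 5: left by d12 = 45/2 → (-63/5, 3)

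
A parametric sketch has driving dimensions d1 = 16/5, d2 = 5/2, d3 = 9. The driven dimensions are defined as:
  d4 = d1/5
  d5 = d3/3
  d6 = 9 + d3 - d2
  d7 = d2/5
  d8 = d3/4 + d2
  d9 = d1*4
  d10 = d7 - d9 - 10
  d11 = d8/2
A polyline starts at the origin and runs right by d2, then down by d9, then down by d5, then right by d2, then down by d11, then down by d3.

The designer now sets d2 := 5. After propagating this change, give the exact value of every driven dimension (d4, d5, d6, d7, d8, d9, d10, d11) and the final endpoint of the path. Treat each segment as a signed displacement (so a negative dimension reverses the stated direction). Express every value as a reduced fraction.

Apply edit: d2 := 5
  d4 = d1/5 = 16/25
  d5 = d3/3 = 3
  d6 = 9 + d3 - d2 = 13
  d7 = d2/5 = 1
  d8 = d3/4 + d2 = 29/4
  d9 = d1*4 = 64/5
  d10 = d7 - d9 - 10 = -109/5
  d11 = d8/2 = 29/8
Walk from origin (0, 0):
  seg 1: right by d2 = 5 → (5, 0)
  seg 2: down by d9 = 64/5 → (5, -64/5)
  seg 3: down by d5 = 3 → (5, -79/5)
  seg 4: right by d2 = 5 → (10, -79/5)
  seg 5: down by d11 = 29/8 → (10, -777/40)
  seg 6: down by d3 = 9 → (10, -1137/40)

d4 = 16/25
d5 = 3
d6 = 13
d7 = 1
d8 = 29/4
d9 = 64/5
d10 = -109/5
d11 = 29/8
endpoint = (10, -1137/40)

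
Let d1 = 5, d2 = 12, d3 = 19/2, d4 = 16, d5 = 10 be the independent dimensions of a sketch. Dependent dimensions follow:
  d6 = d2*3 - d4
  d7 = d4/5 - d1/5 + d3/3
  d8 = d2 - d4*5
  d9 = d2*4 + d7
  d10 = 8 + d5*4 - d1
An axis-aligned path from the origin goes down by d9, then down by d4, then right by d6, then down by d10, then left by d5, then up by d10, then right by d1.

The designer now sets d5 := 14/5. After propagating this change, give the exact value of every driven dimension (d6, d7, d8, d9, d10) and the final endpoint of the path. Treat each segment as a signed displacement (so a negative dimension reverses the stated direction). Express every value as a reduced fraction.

d6 = 20
d7 = 161/30
d8 = -68
d9 = 1601/30
d10 = 71/5
endpoint = (111/5, -2081/30)

Apply edit: d5 := 14/5
  d6 = d2*3 - d4 = 20
  d7 = d4/5 - d1/5 + d3/3 = 161/30
  d8 = d2 - d4*5 = -68
  d9 = d2*4 + d7 = 1601/30
  d10 = 8 + d5*4 - d1 = 71/5
Walk from origin (0, 0):
  seg 1: down by d9 = 1601/30 → (0, -1601/30)
  seg 2: down by d4 = 16 → (0, -2081/30)
  seg 3: right by d6 = 20 → (20, -2081/30)
  seg 4: down by d10 = 71/5 → (20, -2507/30)
  seg 5: left by d5 = 14/5 → (86/5, -2507/30)
  seg 6: up by d10 = 71/5 → (86/5, -2081/30)
  seg 7: right by d1 = 5 → (111/5, -2081/30)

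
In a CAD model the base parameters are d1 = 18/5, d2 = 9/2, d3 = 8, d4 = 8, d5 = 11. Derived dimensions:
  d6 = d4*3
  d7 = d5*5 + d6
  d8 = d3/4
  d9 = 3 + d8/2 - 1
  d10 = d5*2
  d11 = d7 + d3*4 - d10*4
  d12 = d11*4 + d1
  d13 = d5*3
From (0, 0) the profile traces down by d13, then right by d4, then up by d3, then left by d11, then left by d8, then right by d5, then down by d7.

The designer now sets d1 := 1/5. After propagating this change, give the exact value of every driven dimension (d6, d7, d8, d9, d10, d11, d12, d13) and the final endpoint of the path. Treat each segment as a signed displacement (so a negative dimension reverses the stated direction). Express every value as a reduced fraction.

d6 = 24
d7 = 79
d8 = 2
d9 = 3
d10 = 22
d11 = 23
d12 = 461/5
d13 = 33
endpoint = (-6, -104)

Apply edit: d1 := 1/5
  d6 = d4*3 = 24
  d7 = d5*5 + d6 = 79
  d8 = d3/4 = 2
  d9 = 3 + d8/2 - 1 = 3
  d10 = d5*2 = 22
  d11 = d7 + d3*4 - d10*4 = 23
  d12 = d11*4 + d1 = 461/5
  d13 = d5*3 = 33
Walk from origin (0, 0):
  seg 1: down by d13 = 33 → (0, -33)
  seg 2: right by d4 = 8 → (8, -33)
  seg 3: up by d3 = 8 → (8, -25)
  seg 4: left by d11 = 23 → (-15, -25)
  seg 5: left by d8 = 2 → (-17, -25)
  seg 6: right by d5 = 11 → (-6, -25)
  seg 7: down by d7 = 79 → (-6, -104)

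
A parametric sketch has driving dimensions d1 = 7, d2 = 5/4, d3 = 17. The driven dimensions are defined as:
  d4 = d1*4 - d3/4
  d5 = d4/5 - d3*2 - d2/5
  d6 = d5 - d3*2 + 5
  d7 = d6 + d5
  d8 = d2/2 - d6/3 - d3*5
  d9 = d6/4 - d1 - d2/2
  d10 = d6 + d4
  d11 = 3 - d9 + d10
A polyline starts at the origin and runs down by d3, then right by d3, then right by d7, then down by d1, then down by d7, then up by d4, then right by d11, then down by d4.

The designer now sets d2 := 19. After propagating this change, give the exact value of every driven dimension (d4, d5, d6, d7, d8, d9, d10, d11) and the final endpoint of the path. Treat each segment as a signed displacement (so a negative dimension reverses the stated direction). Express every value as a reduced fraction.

d4 = 95/4
d5 = -661/20
d6 = -1241/20
d7 = -951/10
d8 = -3289/60
d9 = -2561/80
d10 = -383/10
d11 = -263/80
endpoint = (-6511/80, 711/10)

Apply edit: d2 := 19
  d4 = d1*4 - d3/4 = 95/4
  d5 = d4/5 - d3*2 - d2/5 = -661/20
  d6 = d5 - d3*2 + 5 = -1241/20
  d7 = d6 + d5 = -951/10
  d8 = d2/2 - d6/3 - d3*5 = -3289/60
  d9 = d6/4 - d1 - d2/2 = -2561/80
  d10 = d6 + d4 = -383/10
  d11 = 3 - d9 + d10 = -263/80
Walk from origin (0, 0):
  seg 1: down by d3 = 17 → (0, -17)
  seg 2: right by d3 = 17 → (17, -17)
  seg 3: right by d7 = -951/10 → (-781/10, -17)
  seg 4: down by d1 = 7 → (-781/10, -24)
  seg 5: down by d7 = -951/10 → (-781/10, 711/10)
  seg 6: up by d4 = 95/4 → (-781/10, 1897/20)
  seg 7: right by d11 = -263/80 → (-6511/80, 1897/20)
  seg 8: down by d4 = 95/4 → (-6511/80, 711/10)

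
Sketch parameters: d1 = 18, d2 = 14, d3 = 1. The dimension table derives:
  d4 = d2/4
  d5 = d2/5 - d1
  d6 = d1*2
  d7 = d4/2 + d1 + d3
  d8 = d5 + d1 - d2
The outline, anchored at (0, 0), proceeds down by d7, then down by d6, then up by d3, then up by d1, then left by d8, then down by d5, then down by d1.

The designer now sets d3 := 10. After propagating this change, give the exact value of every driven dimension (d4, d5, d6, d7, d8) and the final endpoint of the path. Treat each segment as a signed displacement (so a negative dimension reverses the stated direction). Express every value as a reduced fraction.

Apply edit: d3 := 10
  d4 = d2/4 = 7/2
  d5 = d2/5 - d1 = -76/5
  d6 = d1*2 = 36
  d7 = d4/2 + d1 + d3 = 119/4
  d8 = d5 + d1 - d2 = -56/5
Walk from origin (0, 0):
  seg 1: down by d7 = 119/4 → (0, -119/4)
  seg 2: down by d6 = 36 → (0, -263/4)
  seg 3: up by d3 = 10 → (0, -223/4)
  seg 4: up by d1 = 18 → (0, -151/4)
  seg 5: left by d8 = -56/5 → (56/5, -151/4)
  seg 6: down by d5 = -76/5 → (56/5, -451/20)
  seg 7: down by d1 = 18 → (56/5, -811/20)

d4 = 7/2
d5 = -76/5
d6 = 36
d7 = 119/4
d8 = -56/5
endpoint = (56/5, -811/20)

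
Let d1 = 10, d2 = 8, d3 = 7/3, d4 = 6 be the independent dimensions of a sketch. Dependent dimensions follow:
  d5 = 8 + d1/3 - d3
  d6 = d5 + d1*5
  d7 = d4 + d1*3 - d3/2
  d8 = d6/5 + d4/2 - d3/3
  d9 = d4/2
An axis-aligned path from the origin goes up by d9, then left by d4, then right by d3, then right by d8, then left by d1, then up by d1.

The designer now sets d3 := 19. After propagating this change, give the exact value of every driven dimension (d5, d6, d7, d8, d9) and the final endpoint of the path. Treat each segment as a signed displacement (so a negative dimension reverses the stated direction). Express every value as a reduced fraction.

d5 = -23/3
d6 = 127/3
d7 = 53/2
d8 = 77/15
d9 = 3
endpoint = (122/15, 13)

Apply edit: d3 := 19
  d5 = 8 + d1/3 - d3 = -23/3
  d6 = d5 + d1*5 = 127/3
  d7 = d4 + d1*3 - d3/2 = 53/2
  d8 = d6/5 + d4/2 - d3/3 = 77/15
  d9 = d4/2 = 3
Walk from origin (0, 0):
  seg 1: up by d9 = 3 → (0, 3)
  seg 2: left by d4 = 6 → (-6, 3)
  seg 3: right by d3 = 19 → (13, 3)
  seg 4: right by d8 = 77/15 → (272/15, 3)
  seg 5: left by d1 = 10 → (122/15, 3)
  seg 6: up by d1 = 10 → (122/15, 13)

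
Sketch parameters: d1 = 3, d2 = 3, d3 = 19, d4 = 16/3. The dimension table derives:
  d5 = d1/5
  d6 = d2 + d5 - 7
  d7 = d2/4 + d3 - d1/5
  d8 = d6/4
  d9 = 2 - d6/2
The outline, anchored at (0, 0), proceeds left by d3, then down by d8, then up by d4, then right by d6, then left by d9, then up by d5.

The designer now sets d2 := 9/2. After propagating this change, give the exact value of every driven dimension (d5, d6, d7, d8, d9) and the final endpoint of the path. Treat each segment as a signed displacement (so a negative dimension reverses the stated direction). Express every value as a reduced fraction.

Apply edit: d2 := 9/2
  d5 = d1/5 = 3/5
  d6 = d2 + d5 - 7 = -19/10
  d7 = d2/4 + d3 - d1/5 = 781/40
  d8 = d6/4 = -19/40
  d9 = 2 - d6/2 = 59/20
Walk from origin (0, 0):
  seg 1: left by d3 = 19 → (-19, 0)
  seg 2: down by d8 = -19/40 → (-19, 19/40)
  seg 3: up by d4 = 16/3 → (-19, 697/120)
  seg 4: right by d6 = -19/10 → (-209/10, 697/120)
  seg 5: left by d9 = 59/20 → (-477/20, 697/120)
  seg 6: up by d5 = 3/5 → (-477/20, 769/120)

d5 = 3/5
d6 = -19/10
d7 = 781/40
d8 = -19/40
d9 = 59/20
endpoint = (-477/20, 769/120)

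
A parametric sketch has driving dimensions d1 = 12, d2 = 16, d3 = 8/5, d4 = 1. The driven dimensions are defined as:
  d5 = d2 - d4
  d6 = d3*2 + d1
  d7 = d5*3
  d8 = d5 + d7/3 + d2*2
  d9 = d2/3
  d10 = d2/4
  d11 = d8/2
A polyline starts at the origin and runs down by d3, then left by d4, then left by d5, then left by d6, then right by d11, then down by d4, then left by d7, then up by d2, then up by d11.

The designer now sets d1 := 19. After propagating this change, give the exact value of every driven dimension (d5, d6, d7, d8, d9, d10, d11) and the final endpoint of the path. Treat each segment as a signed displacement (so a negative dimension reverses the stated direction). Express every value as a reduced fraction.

d5 = 15
d6 = 111/5
d7 = 45
d8 = 62
d9 = 16/3
d10 = 4
d11 = 31
endpoint = (-261/5, 222/5)

Apply edit: d1 := 19
  d5 = d2 - d4 = 15
  d6 = d3*2 + d1 = 111/5
  d7 = d5*3 = 45
  d8 = d5 + d7/3 + d2*2 = 62
  d9 = d2/3 = 16/3
  d10 = d2/4 = 4
  d11 = d8/2 = 31
Walk from origin (0, 0):
  seg 1: down by d3 = 8/5 → (0, -8/5)
  seg 2: left by d4 = 1 → (-1, -8/5)
  seg 3: left by d5 = 15 → (-16, -8/5)
  seg 4: left by d6 = 111/5 → (-191/5, -8/5)
  seg 5: right by d11 = 31 → (-36/5, -8/5)
  seg 6: down by d4 = 1 → (-36/5, -13/5)
  seg 7: left by d7 = 45 → (-261/5, -13/5)
  seg 8: up by d2 = 16 → (-261/5, 67/5)
  seg 9: up by d11 = 31 → (-261/5, 222/5)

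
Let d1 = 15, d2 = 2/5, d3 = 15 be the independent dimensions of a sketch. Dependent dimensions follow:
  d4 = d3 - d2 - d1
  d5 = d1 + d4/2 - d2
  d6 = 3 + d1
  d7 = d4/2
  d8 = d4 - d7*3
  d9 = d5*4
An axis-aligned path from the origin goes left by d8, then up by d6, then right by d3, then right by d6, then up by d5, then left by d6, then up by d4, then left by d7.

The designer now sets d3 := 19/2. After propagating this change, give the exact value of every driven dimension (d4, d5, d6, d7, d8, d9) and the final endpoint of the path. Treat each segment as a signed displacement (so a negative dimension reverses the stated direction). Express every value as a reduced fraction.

Apply edit: d3 := 19/2
  d4 = d3 - d2 - d1 = -59/10
  d5 = d1 + d4/2 - d2 = 233/20
  d6 = 3 + d1 = 18
  d7 = d4/2 = -59/20
  d8 = d4 - d7*3 = 59/20
  d9 = d5*4 = 233/5
Walk from origin (0, 0):
  seg 1: left by d8 = 59/20 → (-59/20, 0)
  seg 2: up by d6 = 18 → (-59/20, 18)
  seg 3: right by d3 = 19/2 → (131/20, 18)
  seg 4: right by d6 = 18 → (491/20, 18)
  seg 5: up by d5 = 233/20 → (491/20, 593/20)
  seg 6: left by d6 = 18 → (131/20, 593/20)
  seg 7: up by d4 = -59/10 → (131/20, 95/4)
  seg 8: left by d7 = -59/20 → (19/2, 95/4)

d4 = -59/10
d5 = 233/20
d6 = 18
d7 = -59/20
d8 = 59/20
d9 = 233/5
endpoint = (19/2, 95/4)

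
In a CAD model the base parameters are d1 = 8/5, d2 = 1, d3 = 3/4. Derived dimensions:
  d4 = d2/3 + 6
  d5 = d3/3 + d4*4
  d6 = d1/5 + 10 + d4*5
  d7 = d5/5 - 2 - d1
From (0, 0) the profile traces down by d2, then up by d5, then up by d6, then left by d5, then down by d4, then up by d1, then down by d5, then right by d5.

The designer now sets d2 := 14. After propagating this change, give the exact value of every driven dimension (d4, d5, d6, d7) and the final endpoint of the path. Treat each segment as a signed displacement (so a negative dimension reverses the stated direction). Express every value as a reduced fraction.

Apply edit: d2 := 14
  d4 = d2/3 + 6 = 32/3
  d5 = d3/3 + d4*4 = 515/12
  d6 = d1/5 + 10 + d4*5 = 4774/75
  d7 = d5/5 - 2 - d1 = 299/60
Walk from origin (0, 0):
  seg 1: down by d2 = 14 → (0, -14)
  seg 2: up by d5 = 515/12 → (0, 347/12)
  seg 3: up by d6 = 4774/75 → (0, 9257/100)
  seg 4: left by d5 = 515/12 → (-515/12, 9257/100)
  seg 5: down by d4 = 32/3 → (-515/12, 24571/300)
  seg 6: up by d1 = 8/5 → (-515/12, 25051/300)
  seg 7: down by d5 = 515/12 → (-515/12, 3044/75)
  seg 8: right by d5 = 515/12 → (0, 3044/75)

d4 = 32/3
d5 = 515/12
d6 = 4774/75
d7 = 299/60
endpoint = (0, 3044/75)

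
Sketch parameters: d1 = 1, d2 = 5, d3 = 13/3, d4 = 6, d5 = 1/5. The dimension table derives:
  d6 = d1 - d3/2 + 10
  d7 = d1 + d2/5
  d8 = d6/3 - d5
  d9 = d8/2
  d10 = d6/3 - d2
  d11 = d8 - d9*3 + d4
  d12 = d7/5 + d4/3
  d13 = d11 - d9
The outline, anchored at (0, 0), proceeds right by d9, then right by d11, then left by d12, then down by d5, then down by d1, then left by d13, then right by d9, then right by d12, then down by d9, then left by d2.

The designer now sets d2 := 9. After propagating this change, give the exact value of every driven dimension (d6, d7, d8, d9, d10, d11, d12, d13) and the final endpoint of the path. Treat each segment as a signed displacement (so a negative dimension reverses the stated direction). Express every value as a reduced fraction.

Apply edit: d2 := 9
  d6 = d1 - d3/2 + 10 = 53/6
  d7 = d1 + d2/5 = 14/5
  d8 = d6/3 - d5 = 247/90
  d9 = d8/2 = 247/180
  d10 = d6/3 - d2 = -109/18
  d11 = d8 - d9*3 + d4 = 833/180
  d12 = d7/5 + d4/3 = 64/25
  d13 = d11 - d9 = 293/90
Walk from origin (0, 0):
  seg 1: right by d9 = 247/180 → (247/180, 0)
  seg 2: right by d11 = 833/180 → (6, 0)
  seg 3: left by d12 = 64/25 → (86/25, 0)
  seg 4: down by d5 = 1/5 → (86/25, -1/5)
  seg 5: down by d1 = 1 → (86/25, -6/5)
  seg 6: left by d13 = 293/90 → (83/450, -6/5)
  seg 7: right by d9 = 247/180 → (467/300, -6/5)
  seg 8: right by d12 = 64/25 → (247/60, -6/5)
  seg 9: down by d9 = 247/180 → (247/60, -463/180)
  seg 10: left by d2 = 9 → (-293/60, -463/180)

d6 = 53/6
d7 = 14/5
d8 = 247/90
d9 = 247/180
d10 = -109/18
d11 = 833/180
d12 = 64/25
d13 = 293/90
endpoint = (-293/60, -463/180)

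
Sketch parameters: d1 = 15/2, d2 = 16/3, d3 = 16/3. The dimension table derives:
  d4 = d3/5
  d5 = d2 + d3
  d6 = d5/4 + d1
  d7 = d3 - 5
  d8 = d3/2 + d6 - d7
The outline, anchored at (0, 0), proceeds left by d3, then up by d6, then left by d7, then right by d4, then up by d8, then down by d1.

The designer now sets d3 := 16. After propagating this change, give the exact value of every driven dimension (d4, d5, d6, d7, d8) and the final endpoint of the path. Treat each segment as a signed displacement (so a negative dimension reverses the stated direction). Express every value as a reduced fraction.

d4 = 16/5
d5 = 64/3
d6 = 77/6
d7 = 11
d8 = 59/6
endpoint = (-119/5, 91/6)

Apply edit: d3 := 16
  d4 = d3/5 = 16/5
  d5 = d2 + d3 = 64/3
  d6 = d5/4 + d1 = 77/6
  d7 = d3 - 5 = 11
  d8 = d3/2 + d6 - d7 = 59/6
Walk from origin (0, 0):
  seg 1: left by d3 = 16 → (-16, 0)
  seg 2: up by d6 = 77/6 → (-16, 77/6)
  seg 3: left by d7 = 11 → (-27, 77/6)
  seg 4: right by d4 = 16/5 → (-119/5, 77/6)
  seg 5: up by d8 = 59/6 → (-119/5, 68/3)
  seg 6: down by d1 = 15/2 → (-119/5, 91/6)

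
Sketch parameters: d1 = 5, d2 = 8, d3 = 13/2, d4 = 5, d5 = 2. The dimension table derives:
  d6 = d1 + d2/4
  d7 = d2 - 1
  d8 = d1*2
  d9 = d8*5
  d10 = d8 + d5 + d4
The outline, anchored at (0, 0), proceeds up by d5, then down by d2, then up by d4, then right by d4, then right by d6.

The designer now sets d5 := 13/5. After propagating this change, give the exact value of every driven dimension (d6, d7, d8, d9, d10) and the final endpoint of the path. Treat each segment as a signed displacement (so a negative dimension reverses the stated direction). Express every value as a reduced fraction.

d6 = 7
d7 = 7
d8 = 10
d9 = 50
d10 = 88/5
endpoint = (12, -2/5)

Apply edit: d5 := 13/5
  d6 = d1 + d2/4 = 7
  d7 = d2 - 1 = 7
  d8 = d1*2 = 10
  d9 = d8*5 = 50
  d10 = d8 + d5 + d4 = 88/5
Walk from origin (0, 0):
  seg 1: up by d5 = 13/5 → (0, 13/5)
  seg 2: down by d2 = 8 → (0, -27/5)
  seg 3: up by d4 = 5 → (0, -2/5)
  seg 4: right by d4 = 5 → (5, -2/5)
  seg 5: right by d6 = 7 → (12, -2/5)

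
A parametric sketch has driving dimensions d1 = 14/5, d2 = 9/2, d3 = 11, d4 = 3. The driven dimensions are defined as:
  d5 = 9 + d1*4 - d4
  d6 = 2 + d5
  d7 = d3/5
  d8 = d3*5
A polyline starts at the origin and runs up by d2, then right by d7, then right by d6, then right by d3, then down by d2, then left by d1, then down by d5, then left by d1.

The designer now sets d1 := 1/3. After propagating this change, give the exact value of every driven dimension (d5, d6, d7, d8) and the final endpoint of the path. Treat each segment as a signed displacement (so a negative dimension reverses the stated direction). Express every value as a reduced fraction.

d5 = 22/3
d6 = 28/3
d7 = 11/5
d8 = 55
endpoint = (328/15, -22/3)

Apply edit: d1 := 1/3
  d5 = 9 + d1*4 - d4 = 22/3
  d6 = 2 + d5 = 28/3
  d7 = d3/5 = 11/5
  d8 = d3*5 = 55
Walk from origin (0, 0):
  seg 1: up by d2 = 9/2 → (0, 9/2)
  seg 2: right by d7 = 11/5 → (11/5, 9/2)
  seg 3: right by d6 = 28/3 → (173/15, 9/2)
  seg 4: right by d3 = 11 → (338/15, 9/2)
  seg 5: down by d2 = 9/2 → (338/15, 0)
  seg 6: left by d1 = 1/3 → (111/5, 0)
  seg 7: down by d5 = 22/3 → (111/5, -22/3)
  seg 8: left by d1 = 1/3 → (328/15, -22/3)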